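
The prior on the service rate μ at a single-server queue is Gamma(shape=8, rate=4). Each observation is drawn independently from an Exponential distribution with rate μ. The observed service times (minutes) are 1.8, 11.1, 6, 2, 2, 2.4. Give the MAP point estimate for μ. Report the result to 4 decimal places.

The Exponential(rate=μ) likelihood is ∝ μ^n e^(−μΣtᵢ). Here n = 6 and Σtᵢ = 1.8 + 11.1 + 6 + 2 + 2 + 2.4 = 25.3.
Posterior ∝ μ^7e^(−4μ) · μ^6e^(−25.3μ) = μ^13e^(−29.3μ), i.e. Gamma(14, 29.3).
Mode = (a−1)/b = 13/29.3 ≈ 0.4437.

μ̂_MAP = 0.4437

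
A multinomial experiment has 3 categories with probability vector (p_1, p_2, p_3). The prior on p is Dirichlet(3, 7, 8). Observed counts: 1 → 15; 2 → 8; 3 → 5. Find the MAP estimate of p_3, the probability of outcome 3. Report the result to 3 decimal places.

MAP estimate: 0.279

The posterior is Dirichlet(αᵢ + nᵢ) = Dirichlet(18, 15, 13).
For a Dirichlet(a₁,…,a_K) with all aᵢ > 1, the mode has j-th component (aⱼ − 1)/(Σaᵢ − K).
Here Σaᵢ = 46 and K = 3, so p_3 = (13 − 1)/(46 − 3) = 12/43 ≈ 0.279.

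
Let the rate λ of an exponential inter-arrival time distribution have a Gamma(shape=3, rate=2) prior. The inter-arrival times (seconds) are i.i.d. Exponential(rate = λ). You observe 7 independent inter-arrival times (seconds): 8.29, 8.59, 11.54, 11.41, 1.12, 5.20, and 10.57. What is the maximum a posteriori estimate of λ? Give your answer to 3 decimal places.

λ̂_MAP = 0.153

The Exponential(rate=λ) likelihood is ∝ λ^n e^(−λΣtᵢ). Here n = 7 and Σtᵢ = 8.29 + 8.59 + 11.54 + 11.41 + 1.12 + 5.20 + 10.57 = 56.72.
Posterior ∝ λ^2e^(−2λ) · λ^7e^(−56.72λ) = λ^9e^(−58.72λ), i.e. Gamma(10, 58.72).
Mode = (a−1)/b = 9/58.72 ≈ 0.153.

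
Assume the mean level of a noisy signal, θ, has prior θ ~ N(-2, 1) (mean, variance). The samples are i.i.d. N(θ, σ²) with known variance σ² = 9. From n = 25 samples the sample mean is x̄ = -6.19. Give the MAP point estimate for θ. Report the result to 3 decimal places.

n = 25, x̄ = -6.19.
For a Normal prior and Normal likelihood with known variance, the posterior is Normal; its mode equals its mean, the precision-weighted average.
Prior precision 1/σ₀² = 1/1 = 1; data precision n/σ² = 25/9.
θ̂ = (1·(-2) + (25/9)·(-6.19)) / (1 + 25/9) = (-691/36)/(34/9) = -691/136 ≈ -5.081.

θ̂_MAP = -5.081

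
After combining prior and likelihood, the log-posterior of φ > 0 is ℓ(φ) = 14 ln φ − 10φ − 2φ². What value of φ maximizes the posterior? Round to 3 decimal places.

φ̂_MAP = 1.000

ℓ'(φ) = 14/φ − 10 − 4φ. Setting this to zero and multiplying by φ: 4φ² + 10φ − 14 = 0.
φ = (−10 + √(10² + 4·4·14)) / (2·4) = (−10 + √324) / 8 = (−10 + 18)/8 = 1.
ℓ''(φ) = −14/φ² − 4 < 0, confirming a maximum.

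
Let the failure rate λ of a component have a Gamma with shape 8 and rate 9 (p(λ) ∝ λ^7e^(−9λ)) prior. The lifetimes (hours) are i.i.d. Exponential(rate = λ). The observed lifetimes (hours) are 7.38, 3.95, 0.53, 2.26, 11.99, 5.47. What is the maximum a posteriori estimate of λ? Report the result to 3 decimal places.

λ̂_MAP = 0.320

The Exponential(rate=λ) likelihood is ∝ λ^n e^(−λΣtᵢ). Here n = 6 and Σtᵢ = 7.38 + 3.95 + 0.53 + 2.26 + 11.99 + 5.47 = 31.58.
Posterior ∝ λ^7e^(−9λ) · λ^6e^(−31.58λ) = λ^13e^(−40.58λ), i.e. Gamma(14, 40.58).
Mode = (a−1)/b = 13/40.58 ≈ 0.320.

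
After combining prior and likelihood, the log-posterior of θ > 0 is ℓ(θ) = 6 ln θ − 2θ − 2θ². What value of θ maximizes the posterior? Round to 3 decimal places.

ℓ'(θ) = 6/θ − 2 − 4θ. Setting this to zero and multiplying by θ: 4θ² + 2θ − 6 = 0.
θ = (−2 + √(2² + 4·4·6)) / (2·4) = (−2 + √100) / 8 = (−2 + 10)/8 = 1.
ℓ''(θ) = −6/θ² − 4 < 0, confirming a maximum.

θ̂_MAP = 1.000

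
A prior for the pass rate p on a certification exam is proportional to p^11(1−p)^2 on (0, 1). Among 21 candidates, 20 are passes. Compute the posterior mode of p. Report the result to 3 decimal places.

p̂_MAP = 0.912

The prior density ∝ p^11(1−p)^2 is the kernel of Beta(12, 3).
Data: 20 successes in 21 trials. The binomial likelihood contributes p^20(1−p)^1, so the posterior is Beta(12+20, 3+1) = Beta(32, 4).
For Beta(a, b) with a, b > 1 the mode is (a−1)/(a+b−2) = 31/34 ≈ 0.912.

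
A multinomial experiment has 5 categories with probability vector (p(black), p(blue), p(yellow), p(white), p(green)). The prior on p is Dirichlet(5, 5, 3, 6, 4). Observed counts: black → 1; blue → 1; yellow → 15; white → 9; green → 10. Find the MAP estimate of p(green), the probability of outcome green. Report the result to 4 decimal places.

MAP estimate of p(green) = 0.2407

The posterior is Dirichlet(αᵢ + nᵢ) = Dirichlet(6, 6, 18, 15, 14).
For a Dirichlet(a₁,…,a_K) with all aᵢ > 1, the mode has j-th component (aⱼ − 1)/(Σaᵢ − K).
Here Σaᵢ = 59 and K = 5, so p(green) = (14 − 1)/(59 − 5) = 13/54 ≈ 0.2407.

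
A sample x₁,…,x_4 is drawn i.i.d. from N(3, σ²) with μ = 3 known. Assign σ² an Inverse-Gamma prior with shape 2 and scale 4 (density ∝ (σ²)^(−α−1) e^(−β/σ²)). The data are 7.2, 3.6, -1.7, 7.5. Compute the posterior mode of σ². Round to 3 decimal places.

σ̂²_MAP = 6.834

Sum of squared deviations about the known mean: SS = (7.2−3)² + (3.6−3)² + (-1.7−3)² + (7.5−3)² = 60.34.
The Normal likelihood contributes (σ²)^(−n/2) exp(−SS/(2σ²)), so the posterior is Inverse-Gamma(α + n/2, β + SS/2) = Inverse-Gamma(4, 34.17).
The mode of Inverse-Gamma(a, b) is b/(a+1) = 34.17/5 ≈ 6.834.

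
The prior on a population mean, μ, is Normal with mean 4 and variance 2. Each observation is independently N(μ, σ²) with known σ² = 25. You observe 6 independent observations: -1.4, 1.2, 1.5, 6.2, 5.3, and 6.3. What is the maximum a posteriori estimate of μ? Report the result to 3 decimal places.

μ̂_MAP = 3.735

n = 6; x̄ = ((-1.4) + 1.2 + 1.5 + 6.2 + 5.3 + 6.3)/6 = 19.1/6 = 191/60 ≈ 3.1833.
For a Normal prior and Normal likelihood with known variance, the posterior is Normal; its mode equals its mean, the precision-weighted average.
Prior precision 1/σ₀² = 1/2 = 0.5; data precision n/σ² = 6/25 = 0.24.
μ̂ = (0.5·4 + 0.24·(191/60)) / (0.5 + 0.24) = 2.764/0.74 = 691/185 ≈ 3.735.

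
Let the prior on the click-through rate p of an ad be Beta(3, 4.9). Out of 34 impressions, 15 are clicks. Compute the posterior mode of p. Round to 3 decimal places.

p̂_MAP = 0.426

Prior: Beta(3, 4.9).
Data: 15 successes in 34 trials. The binomial likelihood contributes p^15(1−p)^19, so the posterior is Beta(3+15, 4.9+19) = Beta(18, 23.9).
For Beta(a, b) with a, b > 1 the mode is (a−1)/(a+b−2) = 17/39.9 ≈ 0.426.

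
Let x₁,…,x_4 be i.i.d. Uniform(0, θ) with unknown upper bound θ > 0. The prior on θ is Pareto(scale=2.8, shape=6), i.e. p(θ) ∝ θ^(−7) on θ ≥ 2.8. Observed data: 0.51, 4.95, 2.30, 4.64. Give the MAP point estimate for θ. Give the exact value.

The Uniform(0, θ) likelihood is θ^(−n) for θ ≥ max(xᵢ), zero otherwise. Here max(xᵢ) = 4.95.
Posterior ∝ θ^(−7) · θ^(−4) = θ^(−11) on θ ≥ max(2.8, 4.95) = 4.95.
This density is strictly decreasing in θ, so the posterior mode lies at the lower boundary of the support.

θ̂_MAP = 4.95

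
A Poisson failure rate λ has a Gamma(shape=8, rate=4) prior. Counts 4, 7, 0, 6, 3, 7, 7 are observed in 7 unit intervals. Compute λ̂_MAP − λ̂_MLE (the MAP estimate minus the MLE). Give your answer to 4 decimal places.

Σxᵢ = 34. Posterior is Gamma(42, 11); MAP = (42−1)/11 = 41/11 ≈ 3.72727.
MLE = x̄ = 34/7 ≈ 4.85714.
Difference = 41/11 − 34/7 = -87/77 ≈ -1.1299.

MAP − MLE = -1.1299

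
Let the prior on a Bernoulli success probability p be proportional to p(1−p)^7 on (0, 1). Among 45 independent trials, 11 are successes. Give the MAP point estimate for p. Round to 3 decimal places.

p̂_MAP = 0.226

The prior density ∝ p(1−p)^7 is the kernel of Beta(2, 8).
Data: 11 successes in 45 trials. The binomial likelihood contributes p^11(1−p)^34, so the posterior is Beta(2+11, 8+34) = Beta(13, 42).
For Beta(a, b) with a, b > 1 the mode is (a−1)/(a+b−2) = 12/53 ≈ 0.226.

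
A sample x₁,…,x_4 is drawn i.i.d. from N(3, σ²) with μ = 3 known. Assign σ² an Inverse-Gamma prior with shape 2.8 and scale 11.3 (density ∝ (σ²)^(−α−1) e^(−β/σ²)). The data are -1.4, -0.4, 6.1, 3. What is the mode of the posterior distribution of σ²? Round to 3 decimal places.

Sum of squared deviations about the known mean: SS = (-1.4−3)² + (-0.4−3)² + (6.1−3)² + (3−3)² = 40.53.
The Normal likelihood contributes (σ²)^(−n/2) exp(−SS/(2σ²)), so the posterior is Inverse-Gamma(α + n/2, β + SS/2) = Inverse-Gamma(4.8, 31.565).
The mode of Inverse-Gamma(a, b) is b/(a+1) = 31.565/5.8 ≈ 5.442.

σ̂²_MAP = 5.442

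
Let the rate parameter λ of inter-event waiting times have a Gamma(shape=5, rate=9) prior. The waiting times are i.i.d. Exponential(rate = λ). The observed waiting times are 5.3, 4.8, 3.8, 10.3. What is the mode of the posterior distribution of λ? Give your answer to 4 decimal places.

λ̂_MAP = 0.2410

The Exponential(rate=λ) likelihood is ∝ λ^n e^(−λΣtᵢ). Here n = 4 and Σtᵢ = 5.3 + 4.8 + 3.8 + 10.3 = 24.2.
Posterior ∝ λ^4e^(−9λ) · λ^4e^(−24.2λ) = λ^8e^(−33.2λ), i.e. Gamma(9, 33.2).
Mode = (a−1)/b = 8/33.2 ≈ 0.2410.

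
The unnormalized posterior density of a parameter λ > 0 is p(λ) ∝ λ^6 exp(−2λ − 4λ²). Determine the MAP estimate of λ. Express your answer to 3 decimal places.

ℓ'(λ) = 6/λ − 2 − 8λ. Setting this to zero and multiplying by λ: 8λ² + 2λ − 6 = 0.
λ = (−2 + √(2² + 4·8·6)) / (2·8) = (−2 + √196) / 16 = (−2 + 14)/16 = 3/4.
ℓ''(λ) = −6/λ² − 8 < 0, confirming a maximum.

λ̂_MAP = 0.750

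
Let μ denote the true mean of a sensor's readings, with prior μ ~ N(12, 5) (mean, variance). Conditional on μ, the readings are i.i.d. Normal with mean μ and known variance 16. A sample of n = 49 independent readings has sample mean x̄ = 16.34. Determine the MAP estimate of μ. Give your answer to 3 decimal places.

μ̂_MAP = 16.074

n = 49, x̄ = 16.34.
For a Normal prior and Normal likelihood with known variance, the posterior is Normal; its mode equals its mean, the precision-weighted average.
Prior precision 1/σ₀² = 1/5 = 0.2; data precision n/σ² = 49/16 = 3.0625.
μ̂ = (0.2·12 + 3.0625·16.34) / (0.2 + 3.0625) = 52.44125/3.2625 = 41953/2610 ≈ 16.074.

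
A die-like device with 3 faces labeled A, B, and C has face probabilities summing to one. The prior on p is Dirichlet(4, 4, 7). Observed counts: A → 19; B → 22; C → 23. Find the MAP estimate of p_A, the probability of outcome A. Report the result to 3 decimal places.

The posterior is Dirichlet(αᵢ + nᵢ) = Dirichlet(23, 26, 30).
For a Dirichlet(a₁,…,a_K) with all aᵢ > 1, the mode has j-th component (aⱼ − 1)/(Σaᵢ − K).
Here Σaᵢ = 79 and K = 3, so p_A = (23 − 1)/(79 − 3) = 22/76 ≈ 0.289.

MAP estimate of p_A = 0.289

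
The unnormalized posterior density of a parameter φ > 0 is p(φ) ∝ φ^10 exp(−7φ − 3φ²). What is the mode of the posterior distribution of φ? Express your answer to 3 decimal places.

φ̂_MAP = 0.833

ℓ'(φ) = 10/φ − 7 − 6φ. Setting this to zero and multiplying by φ: 6φ² + 7φ − 10 = 0.
φ = (−7 + √(7² + 4·6·10)) / (2·6) = (−7 + √289) / 12 = (−7 + 17)/12 = 5/6.
ℓ''(φ) = −10/φ² − 6 < 0, confirming a maximum.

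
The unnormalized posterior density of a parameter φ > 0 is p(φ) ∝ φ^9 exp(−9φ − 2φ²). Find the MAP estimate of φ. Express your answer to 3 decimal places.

ℓ'(φ) = 9/φ − 9 − 4φ. Setting this to zero and multiplying by φ: 4φ² + 9φ − 9 = 0.
φ = (−9 + √(9² + 4·4·9)) / (2·4) = (−9 + √225) / 8 = (−9 + 15)/8 = 3/4.
ℓ''(φ) = −9/φ² − 4 < 0, confirming a maximum.

φ̂_MAP = 0.750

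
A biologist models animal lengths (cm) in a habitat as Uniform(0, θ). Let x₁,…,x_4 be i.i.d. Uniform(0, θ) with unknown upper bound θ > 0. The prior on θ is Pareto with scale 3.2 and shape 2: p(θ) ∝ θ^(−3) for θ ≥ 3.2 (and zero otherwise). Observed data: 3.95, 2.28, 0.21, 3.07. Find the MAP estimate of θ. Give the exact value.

The Uniform(0, θ) likelihood is θ^(−n) for θ ≥ max(xᵢ), zero otherwise. Here max(xᵢ) = 3.95.
Posterior ∝ θ^(−3) · θ^(−4) = θ^(−7) on θ ≥ max(3.2, 3.95) = 3.95.
This density is strictly decreasing in θ, so the posterior mode lies at the lower boundary of the support.

θ̂_MAP = 3.95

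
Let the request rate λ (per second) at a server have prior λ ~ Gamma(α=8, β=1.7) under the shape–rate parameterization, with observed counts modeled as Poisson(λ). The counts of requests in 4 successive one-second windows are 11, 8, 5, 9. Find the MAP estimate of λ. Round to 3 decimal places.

λ̂_MAP = 7.018

Σxᵢ = 11+8+5+9 = 33, with n = 4.
Posterior ∝ λ^7e^(−1.7λ) · λ^33e^(−4λ) = λ^40e^(−5.7λ), i.e. Gamma(shape=41, rate=5.7).
The mode of a Gamma(a, b) with a ≥ 1 (shape–rate) is (a−1)/b = 40/5.7 ≈ 7.018.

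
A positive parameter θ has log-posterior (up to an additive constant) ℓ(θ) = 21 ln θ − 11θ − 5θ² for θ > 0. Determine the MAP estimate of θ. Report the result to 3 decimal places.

θ̂_MAP = 1.000

ℓ'(θ) = 21/θ − 11 − 10θ. Setting this to zero and multiplying by θ: 10θ² + 11θ − 21 = 0.
θ = (−11 + √(11² + 4·10·21)) / (2·10) = (−11 + √961) / 20 = (−11 + 31)/20 = 1.
ℓ''(θ) = −21/θ² − 10 < 0, confirming a maximum.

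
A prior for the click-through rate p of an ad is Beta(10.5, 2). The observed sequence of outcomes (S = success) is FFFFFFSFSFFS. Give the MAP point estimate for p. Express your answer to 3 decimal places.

Prior: Beta(10.5, 2).
Data: 3 successes in 12 trials (from the sequence). The binomial likelihood contributes p^3(1−p)^9, so the posterior is Beta(10.5+3, 2+9) = Beta(13.5, 11).
For Beta(a, b) with a, b > 1 the mode is (a−1)/(a+b−2) = 12.5/22.5 ≈ 0.556.

p̂_MAP = 0.556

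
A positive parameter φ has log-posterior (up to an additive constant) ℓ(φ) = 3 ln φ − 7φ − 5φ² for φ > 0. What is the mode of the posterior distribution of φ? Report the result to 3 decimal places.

φ̂_MAP = 0.300

ℓ'(φ) = 3/φ − 7 − 10φ. Setting this to zero and multiplying by φ: 10φ² + 7φ − 3 = 0.
φ = (−7 + √(7² + 4·10·3)) / (2·10) = (−7 + √169) / 20 = (−7 + 13)/20 = 3/10.
ℓ''(φ) = −3/φ² − 10 < 0, confirming a maximum.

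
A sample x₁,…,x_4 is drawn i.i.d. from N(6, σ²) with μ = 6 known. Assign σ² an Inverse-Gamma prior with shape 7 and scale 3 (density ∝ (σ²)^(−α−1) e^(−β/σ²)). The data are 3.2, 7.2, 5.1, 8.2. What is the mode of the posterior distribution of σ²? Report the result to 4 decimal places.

Sum of squared deviations about the known mean: SS = (3.2−6)² + (7.2−6)² + (5.1−6)² + (8.2−6)² = 14.93.
The Normal likelihood contributes (σ²)^(−n/2) exp(−SS/(2σ²)), so the posterior is Inverse-Gamma(α + n/2, β + SS/2) = Inverse-Gamma(9, 10.465).
The mode of Inverse-Gamma(a, b) is b/(a+1) = 10.465/10 ≈ 1.0465.

σ̂²_MAP = 1.0465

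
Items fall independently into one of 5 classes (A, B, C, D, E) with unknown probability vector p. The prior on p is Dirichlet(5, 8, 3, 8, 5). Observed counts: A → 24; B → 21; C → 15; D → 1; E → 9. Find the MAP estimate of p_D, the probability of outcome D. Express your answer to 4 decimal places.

MAP estimate of p_D = 0.0851

The posterior is Dirichlet(αᵢ + nᵢ) = Dirichlet(29, 29, 18, 9, 14).
For a Dirichlet(a₁,…,a_K) with all aᵢ > 1, the mode has j-th component (aⱼ − 1)/(Σaᵢ − K).
Here Σaᵢ = 99 and K = 5, so p_D = (9 − 1)/(99 − 5) = 8/94 ≈ 0.0851.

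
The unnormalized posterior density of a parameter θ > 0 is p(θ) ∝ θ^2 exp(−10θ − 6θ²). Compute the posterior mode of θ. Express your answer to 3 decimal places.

θ̂_MAP = 0.167

ℓ'(θ) = 2/θ − 10 − 12θ. Setting this to zero and multiplying by θ: 12θ² + 10θ − 2 = 0.
θ = (−10 + √(10² + 4·12·2)) / (2·12) = (−10 + √196) / 24 = (−10 + 14)/24 = 1/6.
ℓ''(θ) = −2/θ² − 12 < 0, confirming a maximum.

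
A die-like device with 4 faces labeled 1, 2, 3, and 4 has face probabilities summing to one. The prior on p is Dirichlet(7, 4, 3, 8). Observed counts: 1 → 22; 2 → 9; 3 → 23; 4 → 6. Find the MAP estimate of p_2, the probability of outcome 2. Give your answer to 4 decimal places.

MAP estimate: 0.1538

The posterior is Dirichlet(αᵢ + nᵢ) = Dirichlet(29, 13, 26, 14).
For a Dirichlet(a₁,…,a_K) with all aᵢ > 1, the mode has j-th component (aⱼ − 1)/(Σaᵢ − K).
Here Σaᵢ = 82 and K = 4, so p_2 = (13 − 1)/(82 − 4) = 12/78 ≈ 0.1538.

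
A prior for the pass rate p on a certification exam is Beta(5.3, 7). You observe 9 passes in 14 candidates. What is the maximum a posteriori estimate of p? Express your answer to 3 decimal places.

Prior: Beta(5.3, 7).
Data: 9 successes in 14 trials. The binomial likelihood contributes p^9(1−p)^5, so the posterior is Beta(5.3+9, 7+5) = Beta(14.3, 12).
For Beta(a, b) with a, b > 1 the mode is (a−1)/(a+b−2) = 13.3/24.3 ≈ 0.547.

p̂_MAP = 0.547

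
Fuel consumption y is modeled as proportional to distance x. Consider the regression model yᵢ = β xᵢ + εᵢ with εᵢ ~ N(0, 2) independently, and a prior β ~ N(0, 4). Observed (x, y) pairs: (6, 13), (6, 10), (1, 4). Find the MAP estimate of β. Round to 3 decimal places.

β̂_MAP = 1.932

log p(β | y) = −Σ(yᵢ − βxᵢ)²/(2·2) − β²/(2·4) + const.
Setting the derivative to zero: Σxᵢ(yᵢ − βxᵢ)/2 − β/4 = 0, so β = Σxᵢyᵢ / (Σxᵢ² + σ²/τ²).
Σxᵢyᵢ = 6·13 + 6·10 + 1·4 = 142; Σxᵢ² = 73; σ²/τ² = 0.5.
β̂_MAP = 142 / (73 + 0.5) = 142/73.5 ≈ 1.932.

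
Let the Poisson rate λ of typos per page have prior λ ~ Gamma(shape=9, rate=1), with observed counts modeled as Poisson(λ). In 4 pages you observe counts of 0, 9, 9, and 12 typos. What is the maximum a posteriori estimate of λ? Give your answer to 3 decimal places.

Σxᵢ = 0+9+9+12 = 30, with n = 4.
Posterior ∝ λ^8e^(−1λ) · λ^30e^(−4λ) = λ^38e^(−5λ), i.e. Gamma(shape=39, rate=5).
The mode of a Gamma(a, b) with a ≥ 1 (shape–rate) is (a−1)/b = 38/5 ≈ 7.600.

λ̂_MAP = 7.600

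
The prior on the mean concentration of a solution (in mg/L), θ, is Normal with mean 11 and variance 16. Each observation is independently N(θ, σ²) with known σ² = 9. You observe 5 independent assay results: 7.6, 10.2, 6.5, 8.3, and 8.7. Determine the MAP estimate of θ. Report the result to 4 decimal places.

θ̂_MAP = 8.5371

n = 5; x̄ = (7.6 + 10.2 + 6.5 + 8.3 + 8.7)/5 = 41.3/5 = 8.26.
For a Normal prior and Normal likelihood with known variance, the posterior is Normal; its mode equals its mean, the precision-weighted average.
Prior precision 1/σ₀² = 1/16 = 0.0625; data precision n/σ² = 5/9.
θ̂ = (0.0625·11 + (5/9)·8.26) / (0.0625 + 5/9) = (3799/720)/(89/144) = 3799/445 ≈ 8.5371.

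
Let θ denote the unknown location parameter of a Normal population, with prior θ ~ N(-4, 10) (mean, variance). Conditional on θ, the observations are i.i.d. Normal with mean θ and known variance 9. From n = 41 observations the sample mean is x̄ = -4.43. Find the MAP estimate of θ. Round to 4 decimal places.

n = 41, x̄ = -4.43.
For a Normal prior and Normal likelihood with known variance, the posterior is Normal; its mode equals its mean, the precision-weighted average.
Prior precision 1/σ₀² = 1/10 = 0.1; data precision n/σ² = 41/9.
θ̂ = (0.1·(-4) + (41/9)·(-4.43)) / (0.1 + 41/9) = (-18523/900)/(419/90) = -18523/4190 ≈ -4.4208.

θ̂_MAP = -4.4208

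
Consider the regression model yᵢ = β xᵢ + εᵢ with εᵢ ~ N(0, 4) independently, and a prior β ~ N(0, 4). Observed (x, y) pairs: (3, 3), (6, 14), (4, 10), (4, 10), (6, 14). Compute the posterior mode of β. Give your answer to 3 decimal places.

log p(β | y) = −Σ(yᵢ − βxᵢ)²/(2·4) − β²/(2·4) + const.
Setting the derivative to zero: Σxᵢ(yᵢ − βxᵢ)/4 − β/4 = 0, so β = Σxᵢyᵢ / (Σxᵢ² + σ²/τ²).
Σxᵢyᵢ = 3·3 + 6·14 + 4·10 + 4·10 + 6·14 = 257; Σxᵢ² = 113; σ²/τ² = 1.
β̂_MAP = 257 / (113 + 1) = 257/114 ≈ 2.254.

β̂_MAP = 2.254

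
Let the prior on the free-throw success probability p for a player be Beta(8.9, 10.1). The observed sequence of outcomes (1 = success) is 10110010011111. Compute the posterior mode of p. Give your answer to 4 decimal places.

Prior: Beta(8.9, 10.1).
Data: 9 successes in 14 trials (from the sequence). The binomial likelihood contributes p^9(1−p)^5, so the posterior is Beta(8.9+9, 10.1+5) = Beta(17.9, 15.1).
For Beta(a, b) with a, b > 1 the mode is (a−1)/(a+b−2) = 16.9/31 ≈ 0.5452.

p̂_MAP = 0.5452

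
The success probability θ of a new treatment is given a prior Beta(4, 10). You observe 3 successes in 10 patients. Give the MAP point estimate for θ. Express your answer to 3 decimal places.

θ̂_MAP = 0.273

Prior: Beta(4, 10).
Data: 3 successes in 10 trials. The binomial likelihood contributes θ^3(1−θ)^7, so the posterior is Beta(4+3, 10+7) = Beta(7, 17).
For Beta(a, b) with a, b > 1 the mode is (a−1)/(a+b−2) = 6/22 ≈ 0.273.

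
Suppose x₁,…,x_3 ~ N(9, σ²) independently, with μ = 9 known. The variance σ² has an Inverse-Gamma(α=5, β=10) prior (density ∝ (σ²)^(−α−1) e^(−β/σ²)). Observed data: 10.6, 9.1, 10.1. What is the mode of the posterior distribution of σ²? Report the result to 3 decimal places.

σ̂²_MAP = 1.585

Sum of squared deviations about the known mean: SS = (10.6−9)² + (9.1−9)² + (10.1−9)² = 3.78.
The Normal likelihood contributes (σ²)^(−n/2) exp(−SS/(2σ²)), so the posterior is Inverse-Gamma(α + n/2, β + SS/2) = Inverse-Gamma(6.5, 11.89).
The mode of Inverse-Gamma(a, b) is b/(a+1) = 11.89/7.5 ≈ 1.585.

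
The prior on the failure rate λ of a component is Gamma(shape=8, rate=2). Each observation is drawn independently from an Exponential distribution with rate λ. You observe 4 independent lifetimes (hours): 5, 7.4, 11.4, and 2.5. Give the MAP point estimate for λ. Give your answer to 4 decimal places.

The Exponential(rate=λ) likelihood is ∝ λ^n e^(−λΣtᵢ). Here n = 4 and Σtᵢ = 5 + 7.4 + 11.4 + 2.5 = 26.3.
Posterior ∝ λ^7e^(−2λ) · λ^4e^(−26.3λ) = λ^11e^(−28.3λ), i.e. Gamma(12, 28.3).
Mode = (a−1)/b = 11/28.3 ≈ 0.3887.

λ̂_MAP = 0.3887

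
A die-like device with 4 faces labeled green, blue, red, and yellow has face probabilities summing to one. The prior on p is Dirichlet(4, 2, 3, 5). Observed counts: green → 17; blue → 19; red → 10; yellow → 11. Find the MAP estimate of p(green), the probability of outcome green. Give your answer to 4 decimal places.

MAP estimate of p(green) = 0.2985

The posterior is Dirichlet(αᵢ + nᵢ) = Dirichlet(21, 21, 13, 16).
For a Dirichlet(a₁,…,a_K) with all aᵢ > 1, the mode has j-th component (aⱼ − 1)/(Σaᵢ − K).
Here Σaᵢ = 71 and K = 4, so p(green) = (21 − 1)/(71 − 4) = 20/67 ≈ 0.2985.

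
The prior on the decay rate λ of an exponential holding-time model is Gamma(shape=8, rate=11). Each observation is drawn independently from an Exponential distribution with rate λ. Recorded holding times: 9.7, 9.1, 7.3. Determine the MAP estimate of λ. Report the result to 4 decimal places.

The Exponential(rate=λ) likelihood is ∝ λ^n e^(−λΣtᵢ). Here n = 3 and Σtᵢ = 9.7 + 9.1 + 7.3 = 26.1.
Posterior ∝ λ^7e^(−11λ) · λ^3e^(−26.1λ) = λ^10e^(−37.1λ), i.e. Gamma(11, 37.1).
Mode = (a−1)/b = 10/37.1 ≈ 0.2695.

λ̂_MAP = 0.2695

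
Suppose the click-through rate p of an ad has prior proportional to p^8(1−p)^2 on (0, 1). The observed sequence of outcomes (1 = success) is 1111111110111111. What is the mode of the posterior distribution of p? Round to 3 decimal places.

The prior density ∝ p^8(1−p)^2 is the kernel of Beta(9, 3).
Data: 15 successes in 16 trials (from the sequence). The binomial likelihood contributes p^15(1−p)^1, so the posterior is Beta(9+15, 3+1) = Beta(24, 4).
For Beta(a, b) with a, b > 1 the mode is (a−1)/(a+b−2) = 23/26 ≈ 0.885.

p̂_MAP = 0.885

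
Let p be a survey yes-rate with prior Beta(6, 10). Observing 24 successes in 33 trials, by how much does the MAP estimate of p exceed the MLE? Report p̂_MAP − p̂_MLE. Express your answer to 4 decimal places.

MAP − MLE = -0.1103

Posterior is Beta(30, 19); MAP = (30−1)/(49−2) = 29/47 ≈ 0.61702.
MLE ignores the prior: p̂_MLE = k/n = 24/33 ≈ 0.72727.
Difference = 29/47 − 24/33 = -57/517 ≈ -0.1103.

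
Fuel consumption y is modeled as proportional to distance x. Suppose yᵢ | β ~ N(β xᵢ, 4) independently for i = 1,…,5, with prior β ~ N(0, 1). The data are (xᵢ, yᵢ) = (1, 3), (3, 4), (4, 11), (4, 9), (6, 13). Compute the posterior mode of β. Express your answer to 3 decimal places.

β̂_MAP = 2.110

log p(β | y) = −Σ(yᵢ − βxᵢ)²/(2·4) − β²/(2·1) + const.
Setting the derivative to zero: Σxᵢ(yᵢ − βxᵢ)/4 − β/1 = 0, so β = Σxᵢyᵢ / (Σxᵢ² + σ²/τ²).
Σxᵢyᵢ = 1·3 + 3·4 + 4·11 + 4·9 + 6·13 = 173; Σxᵢ² = 78; σ²/τ² = 4.
β̂_MAP = 173 / (78 + 4) = 173/82 ≈ 2.110.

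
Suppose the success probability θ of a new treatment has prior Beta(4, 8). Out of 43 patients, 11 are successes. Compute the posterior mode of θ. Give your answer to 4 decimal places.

θ̂_MAP = 0.2642

Prior: Beta(4, 8).
Data: 11 successes in 43 trials. The binomial likelihood contributes θ^11(1−θ)^32, so the posterior is Beta(4+11, 8+32) = Beta(15, 40).
For Beta(a, b) with a, b > 1 the mode is (a−1)/(a+b−2) = 14/53 ≈ 0.2642.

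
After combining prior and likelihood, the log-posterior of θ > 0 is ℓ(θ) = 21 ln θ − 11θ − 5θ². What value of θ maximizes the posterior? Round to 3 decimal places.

θ̂_MAP = 1.000

ℓ'(θ) = 21/θ − 11 − 10θ. Setting this to zero and multiplying by θ: 10θ² + 11θ − 21 = 0.
θ = (−11 + √(11² + 4·10·21)) / (2·10) = (−11 + √961) / 20 = (−11 + 31)/20 = 1.
ℓ''(θ) = −21/θ² − 10 < 0, confirming a maximum.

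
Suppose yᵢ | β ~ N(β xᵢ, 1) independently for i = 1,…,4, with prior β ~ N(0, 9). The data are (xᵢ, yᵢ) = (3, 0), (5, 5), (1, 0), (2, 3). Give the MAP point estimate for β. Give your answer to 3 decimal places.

β̂_MAP = 0.793

log p(β | y) = −Σ(yᵢ − βxᵢ)²/(2·1) − β²/(2·9) + const.
Setting the derivative to zero: Σxᵢ(yᵢ − βxᵢ)/1 − β/9 = 0, so β = Σxᵢyᵢ / (Σxᵢ² + σ²/τ²).
Σxᵢyᵢ = 3·0 + 5·5 + 1·0 + 2·3 = 31; Σxᵢ² = 39; σ²/τ² = 1/9.
β̂_MAP = 31 / (39 + 1/9) = 31/(352/9) = 279/352 ≈ 0.793.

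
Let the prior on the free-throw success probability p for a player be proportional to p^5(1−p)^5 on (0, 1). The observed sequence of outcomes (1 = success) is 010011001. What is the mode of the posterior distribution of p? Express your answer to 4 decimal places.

The prior density ∝ p^5(1−p)^5 is the kernel of Beta(6, 6).
Data: 4 successes in 9 trials (from the sequence). The binomial likelihood contributes p^4(1−p)^5, so the posterior is Beta(6+4, 6+5) = Beta(10, 11).
For Beta(a, b) with a, b > 1 the mode is (a−1)/(a+b−2) = 9/19 ≈ 0.4737.

p̂_MAP = 0.4737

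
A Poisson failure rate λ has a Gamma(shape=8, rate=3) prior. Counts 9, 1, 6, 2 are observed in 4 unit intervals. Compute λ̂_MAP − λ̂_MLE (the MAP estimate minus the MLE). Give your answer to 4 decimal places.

MAP − MLE = -0.9286

Σxᵢ = 18. Posterior is Gamma(26, 7); MAP = (26−1)/7 = 25/7 ≈ 3.57143.
MLE = x̄ = 18/4 ≈ 4.50000.
Difference = 25/7 − 18/4 = -13/14 ≈ -0.9286.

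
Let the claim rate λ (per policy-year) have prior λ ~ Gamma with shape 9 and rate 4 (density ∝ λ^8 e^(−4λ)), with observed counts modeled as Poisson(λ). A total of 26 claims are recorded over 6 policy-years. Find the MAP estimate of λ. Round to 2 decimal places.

Σxᵢ = 26, n = 6.
Posterior ∝ λ^8e^(−4λ) · λ^26e^(−6λ) = λ^34e^(−10λ), i.e. Gamma(shape=35, rate=10).
The mode of a Gamma(a, b) with a ≥ 1 (shape–rate) is (a−1)/b = 34/10 ≈ 3.40.

λ̂_MAP = 3.40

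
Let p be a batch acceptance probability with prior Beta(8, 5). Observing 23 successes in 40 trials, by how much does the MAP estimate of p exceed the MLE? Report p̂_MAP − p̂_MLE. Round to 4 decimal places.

MAP − MLE = 0.0132

Posterior is Beta(31, 22); MAP = (31−1)/(53−2) = 30/51 ≈ 0.58824.
MLE ignores the prior: p̂_MLE = k/n = 23/40 ≈ 0.57500.
Difference = 30/51 − 23/40 = 9/680 ≈ 0.0132.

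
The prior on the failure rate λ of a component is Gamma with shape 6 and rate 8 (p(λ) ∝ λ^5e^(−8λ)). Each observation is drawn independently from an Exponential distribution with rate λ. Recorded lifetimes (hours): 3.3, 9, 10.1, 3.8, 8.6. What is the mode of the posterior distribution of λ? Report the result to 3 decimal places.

The Exponential(rate=λ) likelihood is ∝ λ^n e^(−λΣtᵢ). Here n = 5 and Σtᵢ = 3.3 + 9 + 10.1 + 3.8 + 8.6 = 34.8.
Posterior ∝ λ^5e^(−8λ) · λ^5e^(−34.8λ) = λ^10e^(−42.8λ), i.e. Gamma(11, 42.8).
Mode = (a−1)/b = 10/42.8 ≈ 0.234.

λ̂_MAP = 0.234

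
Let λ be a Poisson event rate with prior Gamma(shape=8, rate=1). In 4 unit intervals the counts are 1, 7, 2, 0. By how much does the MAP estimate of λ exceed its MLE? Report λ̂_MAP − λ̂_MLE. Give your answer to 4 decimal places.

MAP − MLE = 0.9000

Σxᵢ = 10. Posterior is Gamma(18, 5); MAP = (18−1)/5 = 17/5 ≈ 3.40000.
MLE = x̄ = 10/4 ≈ 2.50000.
Difference = 17/5 − 10/4 = 9/10 ≈ 0.9000.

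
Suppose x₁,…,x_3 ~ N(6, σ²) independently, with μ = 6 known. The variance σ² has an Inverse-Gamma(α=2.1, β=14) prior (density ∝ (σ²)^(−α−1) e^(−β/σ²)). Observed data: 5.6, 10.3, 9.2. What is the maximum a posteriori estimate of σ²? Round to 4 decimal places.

σ̂²_MAP = 6.1837

Sum of squared deviations about the known mean: SS = (5.6−6)² + (10.3−6)² + (9.2−6)² = 28.89.
The Normal likelihood contributes (σ²)^(−n/2) exp(−SS/(2σ²)), so the posterior is Inverse-Gamma(α + n/2, β + SS/2) = Inverse-Gamma(3.6, 28.445).
The mode of Inverse-Gamma(a, b) is b/(a+1) = 28.445/4.6 ≈ 6.1837.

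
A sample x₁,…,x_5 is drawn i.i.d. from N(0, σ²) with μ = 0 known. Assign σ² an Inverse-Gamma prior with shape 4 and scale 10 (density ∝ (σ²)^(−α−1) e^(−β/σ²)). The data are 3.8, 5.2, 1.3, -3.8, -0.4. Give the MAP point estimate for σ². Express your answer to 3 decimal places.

σ̂²_MAP = 5.185

Sum of squared deviations about the known mean: SS = (3.8−0)² + (5.2−0)² + (1.3−0)² + (-3.8−0)² + (-0.4−0)² = 57.77.
The Normal likelihood contributes (σ²)^(−n/2) exp(−SS/(2σ²)), so the posterior is Inverse-Gamma(α + n/2, β + SS/2) = Inverse-Gamma(6.5, 38.885).
The mode of Inverse-Gamma(a, b) is b/(a+1) = 38.885/7.5 ≈ 5.185.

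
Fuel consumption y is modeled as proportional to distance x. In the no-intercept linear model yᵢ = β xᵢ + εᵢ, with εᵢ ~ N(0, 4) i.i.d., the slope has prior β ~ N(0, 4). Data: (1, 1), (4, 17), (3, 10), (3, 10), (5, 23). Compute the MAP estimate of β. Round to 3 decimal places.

log p(β | y) = −Σ(yᵢ − βxᵢ)²/(2·4) − β²/(2·4) + const.
Setting the derivative to zero: Σxᵢ(yᵢ − βxᵢ)/4 − β/4 = 0, so β = Σxᵢyᵢ / (Σxᵢ² + σ²/τ²).
Σxᵢyᵢ = 1·1 + 4·17 + 3·10 + 3·10 + 5·23 = 244; Σxᵢ² = 60; σ²/τ² = 1.
β̂_MAP = 244 / (60 + 1) = 244/61 ≈ 4.000.

β̂_MAP = 4.000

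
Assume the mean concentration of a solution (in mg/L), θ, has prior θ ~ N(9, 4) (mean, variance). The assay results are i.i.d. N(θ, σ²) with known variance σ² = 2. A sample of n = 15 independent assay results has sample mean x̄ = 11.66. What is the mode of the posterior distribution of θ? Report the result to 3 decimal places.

θ̂_MAP = 11.574

n = 15, x̄ = 11.66.
For a Normal prior and Normal likelihood with known variance, the posterior is Normal; its mode equals its mean, the precision-weighted average.
Prior precision 1/σ₀² = 1/4 = 0.25; data precision n/σ² = 15/2 = 7.5.
θ̂ = (0.25·9 + 7.5·11.66) / (0.25 + 7.5) = 89.7/7.75 = 1794/155 ≈ 11.574.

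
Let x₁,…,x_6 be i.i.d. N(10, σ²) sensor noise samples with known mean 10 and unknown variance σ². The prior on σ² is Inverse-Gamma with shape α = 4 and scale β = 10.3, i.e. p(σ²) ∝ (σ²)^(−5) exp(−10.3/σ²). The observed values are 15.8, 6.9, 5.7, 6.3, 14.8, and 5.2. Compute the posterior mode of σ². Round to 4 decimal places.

σ̂²_MAP = 8.8819

Sum of squared deviations about the known mean: SS = (15.8−10)² + (6.9−10)² + (5.7−10)² + (6.3−10)² + (14.8−10)² + (5.2−10)² = 121.51.
The Normal likelihood contributes (σ²)^(−n/2) exp(−SS/(2σ²)), so the posterior is Inverse-Gamma(α + n/2, β + SS/2) = Inverse-Gamma(7, 71.055).
The mode of Inverse-Gamma(a, b) is b/(a+1) = 71.055/8 ≈ 8.8819.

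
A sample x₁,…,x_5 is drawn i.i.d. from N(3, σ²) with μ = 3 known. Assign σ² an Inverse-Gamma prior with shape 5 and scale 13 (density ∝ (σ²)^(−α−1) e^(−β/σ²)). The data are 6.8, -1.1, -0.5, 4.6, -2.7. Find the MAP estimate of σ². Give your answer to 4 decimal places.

σ̂²_MAP = 6.1500

Sum of squared deviations about the known mean: SS = (6.8−3)² + (-1.1−3)² + (-0.5−3)² + (4.6−3)² + (-2.7−3)² = 78.55.
The Normal likelihood contributes (σ²)^(−n/2) exp(−SS/(2σ²)), so the posterior is Inverse-Gamma(α + n/2, β + SS/2) = Inverse-Gamma(7.5, 52.275).
The mode of Inverse-Gamma(a, b) is b/(a+1) = 52.275/8.5 ≈ 6.1500.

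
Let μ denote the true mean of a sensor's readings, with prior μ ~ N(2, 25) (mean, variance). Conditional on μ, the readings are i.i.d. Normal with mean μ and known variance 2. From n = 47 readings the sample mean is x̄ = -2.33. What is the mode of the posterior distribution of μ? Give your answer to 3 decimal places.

μ̂_MAP = -2.323

n = 47, x̄ = -2.33.
For a Normal prior and Normal likelihood with known variance, the posterior is Normal; its mode equals its mean, the precision-weighted average.
Prior precision 1/σ₀² = 1/25 = 0.04; data precision n/σ² = 47/2 = 23.5.
μ̂ = (0.04·2 + 23.5·(-2.33)) / (0.04 + 23.5) = (-54.675)/23.54 = -10935/4708 ≈ -2.323.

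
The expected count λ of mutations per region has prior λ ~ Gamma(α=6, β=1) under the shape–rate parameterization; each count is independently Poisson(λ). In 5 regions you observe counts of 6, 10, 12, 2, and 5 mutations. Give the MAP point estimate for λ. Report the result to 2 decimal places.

Σxᵢ = 6+10+12+2+5 = 35, with n = 5.
Posterior ∝ λ^5e^(−1λ) · λ^35e^(−5λ) = λ^40e^(−6λ), i.e. Gamma(shape=41, rate=6).
The mode of a Gamma(a, b) with a ≥ 1 (shape–rate) is (a−1)/b = 40/6 ≈ 6.67.

λ̂_MAP = 6.67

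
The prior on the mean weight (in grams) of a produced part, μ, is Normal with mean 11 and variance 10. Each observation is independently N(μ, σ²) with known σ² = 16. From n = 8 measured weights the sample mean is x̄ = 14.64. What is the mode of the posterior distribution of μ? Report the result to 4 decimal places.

n = 8, x̄ = 14.64.
For a Normal prior and Normal likelihood with known variance, the posterior is Normal; its mode equals its mean, the precision-weighted average.
Prior precision 1/σ₀² = 1/10 = 0.1; data precision n/σ² = 8/16 = 0.5.
μ̂ = (0.1·11 + 0.5·14.64) / (0.1 + 0.5) = 8.42/0.6 = 421/30 ≈ 14.0333.

μ̂_MAP = 14.0333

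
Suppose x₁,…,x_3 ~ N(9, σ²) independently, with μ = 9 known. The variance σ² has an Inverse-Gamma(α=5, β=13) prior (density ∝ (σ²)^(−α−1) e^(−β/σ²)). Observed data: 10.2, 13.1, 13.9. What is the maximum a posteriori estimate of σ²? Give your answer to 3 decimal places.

σ̂²_MAP = 4.551

Sum of squared deviations about the known mean: SS = (10.2−9)² + (13.1−9)² + (13.9−9)² = 42.26.
The Normal likelihood contributes (σ²)^(−n/2) exp(−SS/(2σ²)), so the posterior is Inverse-Gamma(α + n/2, β + SS/2) = Inverse-Gamma(6.5, 34.13).
The mode of Inverse-Gamma(a, b) is b/(a+1) = 34.13/7.5 ≈ 4.551.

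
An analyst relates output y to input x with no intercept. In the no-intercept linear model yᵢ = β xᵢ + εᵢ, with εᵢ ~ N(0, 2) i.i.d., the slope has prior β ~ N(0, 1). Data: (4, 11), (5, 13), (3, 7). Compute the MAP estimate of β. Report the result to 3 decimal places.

β̂_MAP = 2.500

log p(β | y) = −Σ(yᵢ − βxᵢ)²/(2·2) − β²/(2·1) + const.
Setting the derivative to zero: Σxᵢ(yᵢ − βxᵢ)/2 − β/1 = 0, so β = Σxᵢyᵢ / (Σxᵢ² + σ²/τ²).
Σxᵢyᵢ = 4·11 + 5·13 + 3·7 = 130; Σxᵢ² = 50; σ²/τ² = 2.
β̂_MAP = 130 / (50 + 2) = 130/52 ≈ 2.500.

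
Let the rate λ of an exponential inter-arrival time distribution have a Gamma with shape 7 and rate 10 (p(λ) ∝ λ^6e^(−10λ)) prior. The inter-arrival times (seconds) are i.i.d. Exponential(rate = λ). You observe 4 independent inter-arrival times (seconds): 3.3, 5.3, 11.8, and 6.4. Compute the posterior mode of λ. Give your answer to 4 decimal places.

λ̂_MAP = 0.2717

The Exponential(rate=λ) likelihood is ∝ λ^n e^(−λΣtᵢ). Here n = 4 and Σtᵢ = 3.3 + 5.3 + 11.8 + 6.4 = 26.8.
Posterior ∝ λ^6e^(−10λ) · λ^4e^(−26.8λ) = λ^10e^(−36.8λ), i.e. Gamma(11, 36.8).
Mode = (a−1)/b = 10/36.8 ≈ 0.2717.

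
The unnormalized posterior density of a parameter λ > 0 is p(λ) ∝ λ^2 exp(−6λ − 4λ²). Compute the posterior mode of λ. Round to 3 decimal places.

λ̂_MAP = 0.250

ℓ'(λ) = 2/λ − 6 − 8λ. Setting this to zero and multiplying by λ: 8λ² + 6λ − 2 = 0.
λ = (−6 + √(6² + 4·8·2)) / (2·8) = (−6 + √100) / 16 = (−6 + 10)/16 = 1/4.
ℓ''(λ) = −2/λ² − 8 < 0, confirming a maximum.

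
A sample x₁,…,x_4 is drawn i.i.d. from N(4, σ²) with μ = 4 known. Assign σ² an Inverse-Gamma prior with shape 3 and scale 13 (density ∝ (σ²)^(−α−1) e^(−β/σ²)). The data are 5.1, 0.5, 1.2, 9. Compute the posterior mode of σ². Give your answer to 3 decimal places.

σ̂²_MAP = 6.025

Sum of squared deviations about the known mean: SS = (5.1−4)² + (0.5−4)² + (1.2−4)² + (9−4)² = 46.3.
The Normal likelihood contributes (σ²)^(−n/2) exp(−SS/(2σ²)), so the posterior is Inverse-Gamma(α + n/2, β + SS/2) = Inverse-Gamma(5, 36.15).
The mode of Inverse-Gamma(a, b) is b/(a+1) = 36.15/6 ≈ 6.025.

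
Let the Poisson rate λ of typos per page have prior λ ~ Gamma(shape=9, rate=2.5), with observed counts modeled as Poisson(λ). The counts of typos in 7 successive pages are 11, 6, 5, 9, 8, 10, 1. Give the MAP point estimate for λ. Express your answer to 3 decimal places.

λ̂_MAP = 6.105

Σxᵢ = 11+6+5+9+8+10+1 = 50, with n = 7.
Posterior ∝ λ^8e^(−2.5λ) · λ^50e^(−7λ) = λ^58e^(−9.5λ), i.e. Gamma(shape=59, rate=9.5).
The mode of a Gamma(a, b) with a ≥ 1 (shape–rate) is (a−1)/b = 58/9.5 ≈ 6.105.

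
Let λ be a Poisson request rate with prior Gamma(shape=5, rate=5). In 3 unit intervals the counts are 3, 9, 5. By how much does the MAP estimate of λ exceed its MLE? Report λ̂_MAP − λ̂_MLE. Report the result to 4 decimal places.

MAP − MLE = -3.0417

Σxᵢ = 17. Posterior is Gamma(22, 8); MAP = (22−1)/8 = 21/8 ≈ 2.62500.
MLE = x̄ = 17/3 ≈ 5.66667.
Difference = 21/8 − 17/3 = -73/24 ≈ -3.0417.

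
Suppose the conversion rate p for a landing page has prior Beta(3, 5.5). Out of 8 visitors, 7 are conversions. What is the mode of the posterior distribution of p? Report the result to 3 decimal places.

p̂_MAP = 0.621

Prior: Beta(3, 5.5).
Data: 7 successes in 8 trials. The binomial likelihood contributes p^7(1−p)^1, so the posterior is Beta(3+7, 5.5+1) = Beta(10, 6.5).
For Beta(a, b) with a, b > 1 the mode is (a−1)/(a+b−2) = 9/14.5 ≈ 0.621.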